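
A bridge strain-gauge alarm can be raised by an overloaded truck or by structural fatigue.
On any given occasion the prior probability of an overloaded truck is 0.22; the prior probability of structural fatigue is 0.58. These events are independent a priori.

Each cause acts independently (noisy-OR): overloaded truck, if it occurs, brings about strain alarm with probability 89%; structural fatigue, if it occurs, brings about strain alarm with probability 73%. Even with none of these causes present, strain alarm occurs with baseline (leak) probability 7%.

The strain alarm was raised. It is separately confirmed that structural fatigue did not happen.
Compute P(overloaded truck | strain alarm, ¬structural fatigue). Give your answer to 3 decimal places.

P(overloaded truck | strain alarm, ¬structural fatigue) ≈ 0.783

Under noisy-OR, P(strain alarm | causes) = 1 − (1−0.07)·∏(1−qᵢ) over the active causes.
Sum P(strain alarm|·) weighted by the priors over both values of overloaded truck:
  P(strain alarm | ¬structural fatigue) = 0.07×0.78 + 0.8977×0.22
        = 0.054600 + 0.197494 = 0.252094
The terms with overloaded truck present sum to 0.197494, so
  P(overloaded truck | strain alarm, ¬structural fatigue) = 0.197494 / 0.252094 ≈ 0.783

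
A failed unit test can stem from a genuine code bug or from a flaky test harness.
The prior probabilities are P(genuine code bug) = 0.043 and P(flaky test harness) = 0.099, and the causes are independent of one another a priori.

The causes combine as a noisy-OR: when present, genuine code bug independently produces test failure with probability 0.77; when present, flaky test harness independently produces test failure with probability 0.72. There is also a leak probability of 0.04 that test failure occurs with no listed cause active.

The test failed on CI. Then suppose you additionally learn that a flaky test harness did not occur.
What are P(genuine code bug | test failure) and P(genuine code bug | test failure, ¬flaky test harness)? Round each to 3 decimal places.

Under noisy-OR, P(test failure | causes) = 1 − (1−0.04)·∏(1−qᵢ) over the active causes.
Sum P(test failure|·) weighted by the priors over the 4 (genuine code bug, flaky test harness) configurations:
  P(test failure) = 0.04*0.957*0.901 + 0.7312*0.957*0.099 + 0.7792*0.043*0.901 + 0.938176*0.043*0.099
        = 0.034490 + 0.069276 + 0.030189 + 0.003994 = 0.137949
The terms with genuine code bug present sum to 0.034183, so
  P(genuine code bug | test failure) = 0.034183 / 0.137949 ≈ 0.248

Now condition on the additional information:
P(test failure | ¬flaky test harness) = 0.04·0.957 + 0.7792·0.043 = 0.038280 + 0.033506 = 0.071786
Restricting to configurations with genuine code bug present: 0.7792·0.043 = 0.033506.
So P(genuine code bug | test failure, ¬flaky test harness) = 0.033506/0.071786 ≈ 0.467.
With flaky test harness excluded, genuine code bug must carry more of the explanatory weight for the test failure.

P(genuine code bug | test failure) ≈ 0.248; P(genuine code bug | test failure, ¬flaky test harness) ≈ 0.467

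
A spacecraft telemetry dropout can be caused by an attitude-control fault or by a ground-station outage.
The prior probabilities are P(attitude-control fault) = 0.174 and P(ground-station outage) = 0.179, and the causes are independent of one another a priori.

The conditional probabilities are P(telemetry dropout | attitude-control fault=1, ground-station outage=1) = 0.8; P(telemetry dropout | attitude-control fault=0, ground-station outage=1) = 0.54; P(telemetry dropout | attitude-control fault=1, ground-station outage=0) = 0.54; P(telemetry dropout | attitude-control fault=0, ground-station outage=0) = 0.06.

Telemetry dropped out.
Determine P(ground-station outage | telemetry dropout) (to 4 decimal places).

P(ground-station outage | telemetry dropout) ≈ 0.4706

For the numerator, keep only ground-station outage=true terms: 0.079841 + 0.024917 = 0.104758
The normalizing constant is 0.06·0.826·0.821 + 0.54·0.826·0.179 + 0.54·0.174·0.821 + 0.8·0.174·0.179 = 0.222588
P(ground-station outage | telemetry dropout) = 0.104758/0.222588 ≈ 0.4706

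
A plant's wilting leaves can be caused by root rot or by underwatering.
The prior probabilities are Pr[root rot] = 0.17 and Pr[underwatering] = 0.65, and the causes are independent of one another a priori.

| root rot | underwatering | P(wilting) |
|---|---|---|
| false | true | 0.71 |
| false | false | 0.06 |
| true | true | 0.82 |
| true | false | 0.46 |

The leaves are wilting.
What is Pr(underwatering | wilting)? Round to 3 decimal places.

For the numerator, keep only underwatering=true terms: 0.383045 + 0.090610 = 0.473655
Denominator P(wilting): 0.06×0.83×0.35 + 0.71×0.83×0.65 + 0.46×0.17×0.35 + 0.82×0.17×0.65 = 0.518455
Posterior = 0.473655 / 0.518455 ≈ 0.914

Pr(underwatering | wilting) ≈ 0.914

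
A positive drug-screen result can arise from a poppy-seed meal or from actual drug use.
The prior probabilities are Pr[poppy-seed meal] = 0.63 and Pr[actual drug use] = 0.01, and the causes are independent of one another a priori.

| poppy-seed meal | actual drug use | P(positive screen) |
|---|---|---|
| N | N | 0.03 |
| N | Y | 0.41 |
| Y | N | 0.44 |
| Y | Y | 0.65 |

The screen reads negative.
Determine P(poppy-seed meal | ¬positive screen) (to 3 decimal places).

By total probability over the 4 (poppy-seed meal, actual drug use) configurations:
  P(¬positive screen) = 0.97·0.37·0.99 + 0.59·0.37·0.01 + 0.56·0.63·0.99 + 0.35·0.63·0.01
        = 0.355311 + 0.002183 + 0.349272 + 0.002205 = 0.708971
The terms with poppy-seed meal present sum to 0.351477, so
  P(poppy-seed meal | ¬positive screen) = 0.351477 / 0.708971 ≈ 0.496

P(poppy-seed meal | ¬positive screen) ≈ 0.496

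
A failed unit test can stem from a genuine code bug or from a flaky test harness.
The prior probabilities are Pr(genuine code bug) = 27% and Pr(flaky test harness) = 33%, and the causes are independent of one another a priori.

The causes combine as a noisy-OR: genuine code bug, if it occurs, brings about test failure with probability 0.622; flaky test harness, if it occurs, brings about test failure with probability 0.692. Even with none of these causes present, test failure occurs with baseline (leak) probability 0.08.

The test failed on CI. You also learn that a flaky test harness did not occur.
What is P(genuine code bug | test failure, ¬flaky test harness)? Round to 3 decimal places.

Under noisy-OR, P(test failure | causes) = 1 − (1−0.08)·∏(1−qᵢ) over the active causes.
P(test failure | ¬flaky test harness) = 0.08*0.73 + 0.65224*0.27 = 0.058400 + 0.176105 = 0.234505
Of this, 0.176105 comes from 0.65224*0.27 (the genuine code bug=true cases).
Hence the posterior is 0.176105/0.234505 ≈ 0.751.

P(genuine code bug | test failure, ¬flaky test harness) ≈ 0.751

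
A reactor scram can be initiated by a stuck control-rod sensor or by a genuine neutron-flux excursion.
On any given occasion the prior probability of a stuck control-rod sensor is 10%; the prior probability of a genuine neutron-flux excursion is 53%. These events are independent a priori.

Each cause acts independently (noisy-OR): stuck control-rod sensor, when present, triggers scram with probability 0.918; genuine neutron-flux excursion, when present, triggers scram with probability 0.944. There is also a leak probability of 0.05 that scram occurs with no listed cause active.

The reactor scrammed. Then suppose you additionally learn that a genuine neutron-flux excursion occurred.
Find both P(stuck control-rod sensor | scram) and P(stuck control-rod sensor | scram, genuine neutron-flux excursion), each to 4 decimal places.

P(stuck control-rod sensor | scram) ≈ 0.1689; P(stuck control-rod sensor | scram, genuine neutron-flux excursion) ≈ 0.1046

Under noisy-OR, P(scram | causes) = 1 − (1−0.05)·∏(1−qᵢ) over the active causes.
Enumerate the 4 (stuck control-rod sensor, genuine neutron-flux excursion) configurations and weight by the priors:
  P(scram) = 0.05·0.9·0.47 + 0.9468·0.9·0.53 + 0.9221·0.1·0.47 + 0.995638·0.1·0.53
        = 0.021150 + 0.451624 + 0.043339 + 0.052769 = 0.568882
Keeping only the stuck control-rod sensor-present terms gives 0.096108, so
  P(stuck control-rod sensor | scram) = 0.096108 / 0.568882 ≈ 0.1689

Now also conditioning on genuine neutron-flux excursion=true:
P(scram | genuine neutron-flux excursion) = 0.9468×0.9 + 0.995638×0.1 = 0.852120 + 0.099564 = 0.951684
Of this, 0.099564 comes from 0.995638×0.1 (the stuck control-rod sensor=true cases).
So P(stuck control-rod sensor | scram, genuine neutron-flux excursion) = 0.099564/0.951684 ≈ 0.1046.
Conditioning on genuine neutron-flux excursion lowers the posterior on stuck control-rod sensor: the classic explaining-away effect in a common-effect structure.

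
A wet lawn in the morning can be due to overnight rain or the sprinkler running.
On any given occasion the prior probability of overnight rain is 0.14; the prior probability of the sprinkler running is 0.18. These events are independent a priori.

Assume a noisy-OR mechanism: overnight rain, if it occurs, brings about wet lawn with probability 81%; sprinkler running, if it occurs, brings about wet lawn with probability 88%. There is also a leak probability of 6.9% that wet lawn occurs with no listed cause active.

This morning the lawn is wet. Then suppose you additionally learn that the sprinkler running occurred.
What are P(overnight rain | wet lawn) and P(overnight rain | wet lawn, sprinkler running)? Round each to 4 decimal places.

P(overnight rain | wet lawn) ≈ 0.3903; P(overnight rain | wet lawn, sprinkler running) ≈ 0.1521

Under noisy-OR, P(wet lawn | causes) = 1 − (1−0.069)·∏(1−qᵢ) over the active causes.
Numerator (weight on configurations with overnight rain): 0.094493 + 0.024665 = 0.119158
Denominator P(wet lawn): 0.069×0.86×0.82 + 0.88828×0.86×0.18 + 0.82311×0.14×0.82 + 0.978773×0.14×0.18 = 0.305323
Posterior = 0.119158 / 0.305323 ≈ 0.3903

Now also conditioning on sprinkler running=true:
Enumerate both values of overnight rain and weight by the priors:
  P(wet lawn | sprinkler running) = 0.88828*0.86 + 0.978773*0.14
        = 0.763921 + 0.137028 = 0.900949
Keeping only the overnight rain-present terms gives 0.137028, so
  P(overnight rain | wet lawn, sprinkler running) = 0.137028 / 0.900949 ≈ 0.1521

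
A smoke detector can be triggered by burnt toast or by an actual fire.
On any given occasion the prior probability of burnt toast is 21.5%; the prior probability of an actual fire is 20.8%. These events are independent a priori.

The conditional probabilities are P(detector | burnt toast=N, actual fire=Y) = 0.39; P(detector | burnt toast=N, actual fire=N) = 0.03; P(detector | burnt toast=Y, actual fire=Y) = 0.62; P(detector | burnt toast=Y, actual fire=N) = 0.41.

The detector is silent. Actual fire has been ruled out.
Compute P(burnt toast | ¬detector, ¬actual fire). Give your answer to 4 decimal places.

P(burnt toast | ¬detector, ¬actual fire) ≈ 0.1428

Enumerate both values of burnt toast and weight by the priors:
  P(¬detector | ¬actual fire) = 0.97×0.785 + 0.59×0.215
        = 0.761450 + 0.126850 = 0.888300
The terms with burnt toast present sum to 0.126850, so
  P(burnt toast | ¬detector, ¬actual fire) = 0.126850 / 0.888300 ≈ 0.1428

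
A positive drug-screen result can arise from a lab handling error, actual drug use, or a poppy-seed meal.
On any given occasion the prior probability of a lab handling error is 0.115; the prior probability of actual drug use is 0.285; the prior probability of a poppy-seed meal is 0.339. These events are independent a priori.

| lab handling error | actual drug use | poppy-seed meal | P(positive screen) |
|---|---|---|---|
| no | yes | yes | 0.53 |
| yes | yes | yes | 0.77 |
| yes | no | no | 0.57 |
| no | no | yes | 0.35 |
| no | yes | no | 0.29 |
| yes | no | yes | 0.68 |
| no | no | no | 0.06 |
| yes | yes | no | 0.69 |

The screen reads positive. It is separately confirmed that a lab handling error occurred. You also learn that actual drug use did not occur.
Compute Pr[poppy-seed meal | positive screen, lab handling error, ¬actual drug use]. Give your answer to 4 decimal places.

Pr[poppy-seed meal | positive screen, lab handling error, ¬actual drug use] ≈ 0.3796

P(positive screen | lab handling error, ¬actual drug use) = 0.57·0.661 + 0.68·0.339 = 0.376770 + 0.230520 = 0.607290
Restricting to configurations with poppy-seed meal present: 0.68·0.339 = 0.230520.
P(poppy-seed meal | positive screen, lab handling error, ¬actual drug use) = 0.230520 / 0.607290 ≈ 0.3796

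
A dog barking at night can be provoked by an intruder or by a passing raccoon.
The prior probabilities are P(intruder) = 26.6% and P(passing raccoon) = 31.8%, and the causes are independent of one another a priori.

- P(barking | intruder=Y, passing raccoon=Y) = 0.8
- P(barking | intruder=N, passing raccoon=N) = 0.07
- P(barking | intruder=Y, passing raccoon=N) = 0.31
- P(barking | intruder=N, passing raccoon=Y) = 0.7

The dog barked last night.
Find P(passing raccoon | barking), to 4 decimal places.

P(passing raccoon | barking) ≈ 0.7168

P(barking) = 0.07·0.734·0.682 + 0.7·0.734·0.318 + 0.31·0.266·0.682 + 0.8·0.266·0.318 = 0.035041 + 0.163388 + 0.056238 + 0.067670 = 0.322337
The passing raccoon-present share is 0.163388 + 0.067670 = 0.231058.
P(passing raccoon | barking) = 0.231058 / 0.322337 ≈ 0.7168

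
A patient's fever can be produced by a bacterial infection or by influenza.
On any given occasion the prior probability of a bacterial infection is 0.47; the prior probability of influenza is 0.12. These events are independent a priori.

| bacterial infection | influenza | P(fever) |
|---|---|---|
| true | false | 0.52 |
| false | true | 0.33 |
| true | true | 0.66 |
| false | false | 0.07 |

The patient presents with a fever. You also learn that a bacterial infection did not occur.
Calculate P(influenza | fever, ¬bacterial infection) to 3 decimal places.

For the numerator, keep only influenza=true terms: 0.33*0.12 = 0.039600
The normalizing constant is 0.07*0.88 + 0.33*0.12 = 0.101200
P(influenza | fever, ¬bacterial infection) = 0.039600/0.101200 ≈ 0.391

P(influenza | fever, ¬bacterial infection) ≈ 0.391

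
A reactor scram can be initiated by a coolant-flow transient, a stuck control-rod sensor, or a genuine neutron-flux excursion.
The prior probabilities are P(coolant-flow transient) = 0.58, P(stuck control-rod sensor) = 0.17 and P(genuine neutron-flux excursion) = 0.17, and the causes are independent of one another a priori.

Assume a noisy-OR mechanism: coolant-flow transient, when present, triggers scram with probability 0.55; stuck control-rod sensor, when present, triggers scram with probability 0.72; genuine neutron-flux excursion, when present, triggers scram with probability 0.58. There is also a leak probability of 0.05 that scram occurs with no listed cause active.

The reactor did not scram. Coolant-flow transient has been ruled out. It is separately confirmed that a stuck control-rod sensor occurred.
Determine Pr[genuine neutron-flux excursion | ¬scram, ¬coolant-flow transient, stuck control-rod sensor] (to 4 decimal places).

Pr[genuine neutron-flux excursion | ¬scram, ¬coolant-flow transient, stuck control-rod sensor] ≈ 0.0792

Under noisy-OR, P(scram | causes) = 1 − (1−0.05)·∏(1−qᵢ) over the active causes.
For the numerator, keep only genuine neutron-flux excursion=true terms: 0.11172×0.17 = 0.018992
Normalizer over all consistent configurations: 0.266×0.83 + 0.11172×0.17 = 0.239772
P(genuine neutron-flux excursion | ¬scram, ¬coolant-flow transient, stuck control-rod sensor) = 0.018992/0.239772 ≈ 0.0792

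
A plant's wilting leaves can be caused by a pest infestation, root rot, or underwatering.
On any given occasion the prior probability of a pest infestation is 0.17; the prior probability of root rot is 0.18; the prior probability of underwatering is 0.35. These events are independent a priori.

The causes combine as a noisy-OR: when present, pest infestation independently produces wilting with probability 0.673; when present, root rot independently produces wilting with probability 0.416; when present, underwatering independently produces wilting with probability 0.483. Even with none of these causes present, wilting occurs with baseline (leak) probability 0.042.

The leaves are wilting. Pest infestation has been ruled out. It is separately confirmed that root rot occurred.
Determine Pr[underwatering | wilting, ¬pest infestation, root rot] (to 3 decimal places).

Under noisy-OR, P(wilting | causes) = 1 − (1−0.042)·∏(1−qᵢ) over the active causes.
Sum P(wilting|·) weighted by the priors over both values of underwatering:
  P(wilting | ¬pest infestation, root rot) = 0.440528·0.65 + 0.710753·0.35
        = 0.286343 + 0.248764 = 0.535107
Keeping only the underwatering-present terms gives 0.248764, so
  P(underwatering | wilting, ¬pest infestation, root rot) = 0.248764 / 0.535107 ≈ 0.465

Pr[underwatering | wilting, ¬pest infestation, root rot] ≈ 0.465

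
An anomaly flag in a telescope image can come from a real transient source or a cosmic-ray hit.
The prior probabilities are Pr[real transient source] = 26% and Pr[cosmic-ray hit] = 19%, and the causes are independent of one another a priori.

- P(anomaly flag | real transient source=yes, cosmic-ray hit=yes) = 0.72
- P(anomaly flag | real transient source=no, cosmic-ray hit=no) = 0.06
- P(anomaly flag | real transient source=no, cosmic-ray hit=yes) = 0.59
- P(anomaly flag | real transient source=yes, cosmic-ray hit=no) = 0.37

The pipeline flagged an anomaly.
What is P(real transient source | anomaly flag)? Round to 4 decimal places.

Sum P(anomaly flag|·) weighted by the priors over the 4 (real transient source, cosmic-ray hit) configurations:
  P(anomaly flag) = 0.06·0.74·0.81 + 0.59·0.74·0.19 + 0.37·0.26·0.81 + 0.72·0.26·0.19
        = 0.035964 + 0.082954 + 0.077922 + 0.035568 = 0.232408
Keeping only the real transient source-present terms gives 0.113490, so
  P(real transient source | anomaly flag) = 0.113490 / 0.232408 ≈ 0.4883

P(real transient source | anomaly flag) ≈ 0.4883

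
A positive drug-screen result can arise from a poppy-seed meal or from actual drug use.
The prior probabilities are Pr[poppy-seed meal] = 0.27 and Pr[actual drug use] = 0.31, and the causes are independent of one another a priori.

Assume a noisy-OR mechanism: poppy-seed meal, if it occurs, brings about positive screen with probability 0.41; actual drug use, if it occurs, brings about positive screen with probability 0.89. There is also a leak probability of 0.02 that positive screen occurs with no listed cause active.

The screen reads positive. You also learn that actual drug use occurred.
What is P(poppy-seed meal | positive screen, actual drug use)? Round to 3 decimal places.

Under noisy-OR, P(positive screen | causes) = 1 − (1−0.02)·∏(1−qᵢ) over the active causes.
By total probability over both values of poppy-seed meal:
  P(positive screen | actual drug use) = 0.8922·0.73 + 0.936398·0.27
        = 0.651306 + 0.252827 = 0.904133
The terms with poppy-seed meal present sum to 0.252827, so
  P(poppy-seed meal | positive screen, actual drug use) = 0.252827 / 0.904133 ≈ 0.280

P(poppy-seed meal | positive screen, actual drug use) ≈ 0.280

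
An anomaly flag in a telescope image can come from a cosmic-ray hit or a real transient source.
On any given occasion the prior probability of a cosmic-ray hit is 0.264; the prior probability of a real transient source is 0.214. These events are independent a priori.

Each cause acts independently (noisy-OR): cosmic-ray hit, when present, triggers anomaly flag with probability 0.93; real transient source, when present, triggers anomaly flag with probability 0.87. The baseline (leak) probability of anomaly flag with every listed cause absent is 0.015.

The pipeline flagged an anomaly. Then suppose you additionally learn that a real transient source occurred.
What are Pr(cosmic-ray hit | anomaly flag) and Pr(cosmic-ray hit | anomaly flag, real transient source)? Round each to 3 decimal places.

Pr(cosmic-ray hit | anomaly flag) ≈ 0.631; Pr(cosmic-ray hit | anomaly flag, real transient source) ≈ 0.290

Under noisy-OR, P(anomaly flag | causes) = 1 − (1−0.015)·∏(1−qᵢ) over the active causes.
Enumerate the 4 (cosmic-ray hit, real transient source) configurations and weight by the priors:
  P(anomaly flag) = 0.015*0.736*0.786 + 0.87195*0.736*0.214 + 0.93105*0.264*0.786 + 0.991036*0.264*0.214
        = 0.008677 + 0.137336 + 0.193197 + 0.055990 = 0.395200
The terms with cosmic-ray hit present sum to 0.249187, so
  P(cosmic-ray hit | anomaly flag) = 0.249187 / 0.395200 ≈ 0.631

With the extra evidence:
Numerator (weight on configurations with cosmic-ray hit): 0.991036·0.264 = 0.261634
Normalizer over all consistent configurations: 0.87195·0.736 + 0.991036·0.264 = 0.903389
Posterior = 0.261634 / 0.903389 ≈ 0.290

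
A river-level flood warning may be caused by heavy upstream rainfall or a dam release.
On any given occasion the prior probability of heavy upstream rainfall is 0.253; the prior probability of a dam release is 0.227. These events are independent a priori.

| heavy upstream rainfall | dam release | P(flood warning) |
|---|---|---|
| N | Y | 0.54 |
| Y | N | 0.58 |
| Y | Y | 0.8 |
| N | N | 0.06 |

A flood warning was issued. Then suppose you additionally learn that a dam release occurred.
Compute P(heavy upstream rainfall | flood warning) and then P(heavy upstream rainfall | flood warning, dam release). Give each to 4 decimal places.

P(flood warning) = 0.06·0.747·0.773 + 0.54·0.747·0.227 + 0.58·0.253·0.773 + 0.8·0.253·0.227 = 0.034646 + 0.091567 + 0.113430 + 0.045945 = 0.285588
The heavy upstream rainfall-present share is 0.113430 + 0.045945 = 0.159375.
So P(heavy upstream rainfall | flood warning) = 0.159375/0.285588 ≈ 0.5581.

Now condition on the additional information:
P(flood warning | dam release) = 0.54×0.747 + 0.8×0.253 = 0.403380 + 0.202400 = 0.605780
The heavy upstream rainfall-present share is 0.8×0.253 = 0.202400.
P(heavy upstream rainfall | flood warning, dam release) = 0.202400 / 0.605780 ≈ 0.3341

P(heavy upstream rainfall | flood warning) ≈ 0.5581; P(heavy upstream rainfall | flood warning, dam release) ≈ 0.3341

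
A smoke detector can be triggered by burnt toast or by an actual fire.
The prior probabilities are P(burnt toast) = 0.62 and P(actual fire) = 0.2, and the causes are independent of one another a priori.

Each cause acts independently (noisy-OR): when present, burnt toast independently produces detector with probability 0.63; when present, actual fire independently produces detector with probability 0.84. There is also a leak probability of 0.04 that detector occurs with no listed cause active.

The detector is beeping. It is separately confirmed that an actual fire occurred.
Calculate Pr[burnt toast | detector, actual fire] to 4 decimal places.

Pr[burnt toast | detector, actual fire] ≈ 0.6452

Under noisy-OR, P(detector | causes) = 1 − (1−0.04)·∏(1−qᵢ) over the active causes.
P(detector | actual fire) = 0.8464×0.38 + 0.943168×0.62 = 0.321632 + 0.584764 = 0.906396
Restricting to configurations with burnt toast present: 0.943168×0.62 = 0.584764.
P(burnt toast | detector, actual fire) = 0.584764 / 0.906396 ≈ 0.6452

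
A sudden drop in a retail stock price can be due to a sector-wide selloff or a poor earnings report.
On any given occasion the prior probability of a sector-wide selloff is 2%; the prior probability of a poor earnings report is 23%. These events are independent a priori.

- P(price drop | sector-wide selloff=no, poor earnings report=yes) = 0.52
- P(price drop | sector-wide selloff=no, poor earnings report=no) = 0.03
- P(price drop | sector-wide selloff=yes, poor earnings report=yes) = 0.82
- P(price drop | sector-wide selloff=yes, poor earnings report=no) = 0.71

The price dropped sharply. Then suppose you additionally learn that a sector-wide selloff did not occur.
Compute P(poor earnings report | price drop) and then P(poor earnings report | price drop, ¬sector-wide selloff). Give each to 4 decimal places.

P(poor earnings report | price drop) ≈ 0.7828; P(poor earnings report | price drop, ¬sector-wide selloff) ≈ 0.8381

P(price drop) = 0.03·0.98·0.77 + 0.52·0.98·0.23 + 0.71·0.02·0.77 + 0.82·0.02·0.23 = 0.022638 + 0.117208 + 0.010934 + 0.003772 = 0.154552
The poor earnings report-present share is 0.117208 + 0.003772 = 0.120980.
Hence the posterior is 0.120980/0.154552 ≈ 0.7828.

Now condition on the additional information:
P(price drop | ¬sector-wide selloff) = 0.03·0.77 + 0.52·0.23 = 0.023100 + 0.119600 = 0.142700
Restricting to configurations with poor earnings report present: 0.52·0.23 = 0.119600.
Hence the posterior is 0.119600/0.142700 ≈ 0.8381.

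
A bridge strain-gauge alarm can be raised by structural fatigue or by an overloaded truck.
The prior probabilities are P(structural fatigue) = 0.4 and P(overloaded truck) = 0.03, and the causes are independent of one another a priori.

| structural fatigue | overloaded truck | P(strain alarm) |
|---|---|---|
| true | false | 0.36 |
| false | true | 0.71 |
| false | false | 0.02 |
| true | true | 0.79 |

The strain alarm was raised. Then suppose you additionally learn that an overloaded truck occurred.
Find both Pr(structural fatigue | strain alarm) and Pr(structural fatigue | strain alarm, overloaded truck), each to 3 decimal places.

Pr(structural fatigue | strain alarm) ≈ 0.859; Pr(structural fatigue | strain alarm, overloaded truck) ≈ 0.426

P(strain alarm) = 0.02×0.6×0.97 + 0.71×0.6×0.03 + 0.36×0.4×0.97 + 0.79×0.4×0.03 = 0.011640 + 0.012780 + 0.139680 + 0.009480 = 0.173580
Of this, 0.149160 comes from 0.139680 + 0.009480 (the structural fatigue=true cases).
So P(structural fatigue | strain alarm) = 0.149160/0.173580 ≈ 0.859.

Now also conditioning on overloaded truck=true:
For the numerator, keep only structural fatigue=true terms: 0.79*0.4 = 0.316000
The normalizing constant is 0.71*0.6 + 0.79*0.4 = 0.742000
P(structural fatigue | strain alarm, overloaded truck) = 0.316000/0.742000 ≈ 0.426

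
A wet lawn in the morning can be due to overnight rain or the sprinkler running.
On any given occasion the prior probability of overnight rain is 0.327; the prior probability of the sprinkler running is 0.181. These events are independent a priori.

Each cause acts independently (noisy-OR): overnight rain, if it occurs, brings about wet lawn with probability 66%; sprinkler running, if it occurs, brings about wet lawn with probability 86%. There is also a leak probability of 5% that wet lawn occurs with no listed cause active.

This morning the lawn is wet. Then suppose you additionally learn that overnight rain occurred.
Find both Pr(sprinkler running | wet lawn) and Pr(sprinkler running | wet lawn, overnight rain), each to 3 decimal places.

Under noisy-OR, P(wet lawn | causes) = 1 − (1−0.05)·∏(1−qᵢ) over the active causes.
Numerator (weight on configurations with sprinkler running): 0.105612 + 0.056511 = 0.162123
Denominator P(wet lawn): 0.05·0.673·0.819 + 0.867·0.673·0.181 + 0.677·0.327·0.819 + 0.95478·0.327·0.181 = 0.370991
Posterior = 0.162123 / 0.370991 ≈ 0.437

Now condition on the additional information:
P(wet lawn | overnight rain) = 0.677*0.819 + 0.95478*0.181 = 0.554463 + 0.172815 = 0.727278
Restricting to configurations with sprinkler running present: 0.95478*0.181 = 0.172815.
Hence the posterior is 0.172815/0.727278 ≈ 0.238.

Pr(sprinkler running | wet lawn) ≈ 0.437; Pr(sprinkler running | wet lawn, overnight rain) ≈ 0.238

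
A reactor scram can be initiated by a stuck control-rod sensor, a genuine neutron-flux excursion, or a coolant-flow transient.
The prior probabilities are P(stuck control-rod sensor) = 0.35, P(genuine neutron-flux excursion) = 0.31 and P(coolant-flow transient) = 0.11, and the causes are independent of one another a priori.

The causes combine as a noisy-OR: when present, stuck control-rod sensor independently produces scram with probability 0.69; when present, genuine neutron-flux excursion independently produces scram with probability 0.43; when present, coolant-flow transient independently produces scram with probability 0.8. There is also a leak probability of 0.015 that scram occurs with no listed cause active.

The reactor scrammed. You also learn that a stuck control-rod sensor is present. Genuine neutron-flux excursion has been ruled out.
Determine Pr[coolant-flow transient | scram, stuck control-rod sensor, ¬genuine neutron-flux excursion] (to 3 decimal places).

Under noisy-OR, P(scram | causes) = 1 − (1−0.015)·∏(1−qᵢ) over the active causes.
By total probability over both values of coolant-flow transient:
  P(scram | stuck control-rod sensor, ¬genuine neutron-flux excursion) = 0.69465*0.89 + 0.93893*0.11
        = 0.618239 + 0.103282 = 0.721521
The terms with coolant-flow transient present sum to 0.103282, so
  P(coolant-flow transient | scram, stuck control-rod sensor, ¬genuine neutron-flux excursion) = 0.103282 / 0.721521 ≈ 0.143

Pr[coolant-flow transient | scram, stuck control-rod sensor, ¬genuine neutron-flux excursion] ≈ 0.143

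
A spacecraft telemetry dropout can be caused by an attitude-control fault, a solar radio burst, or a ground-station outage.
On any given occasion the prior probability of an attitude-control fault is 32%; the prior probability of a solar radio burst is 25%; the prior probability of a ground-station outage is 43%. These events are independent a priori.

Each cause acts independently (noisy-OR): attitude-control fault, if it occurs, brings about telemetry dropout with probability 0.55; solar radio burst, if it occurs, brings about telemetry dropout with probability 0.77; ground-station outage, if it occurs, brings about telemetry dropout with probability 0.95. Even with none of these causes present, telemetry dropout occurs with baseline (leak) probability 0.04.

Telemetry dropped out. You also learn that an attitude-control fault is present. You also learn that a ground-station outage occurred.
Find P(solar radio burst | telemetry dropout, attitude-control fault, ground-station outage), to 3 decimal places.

Under noisy-OR, P(telemetry dropout | causes) = 1 − (1−0.04)·∏(1−qᵢ) over the active causes.
Enumerate both values of solar radio burst and weight by the priors:
  P(telemetry dropout | attitude-control fault, ground-station outage) = 0.9784×0.75 + 0.995032×0.25
        = 0.733800 + 0.248758 = 0.982558
Configurations with solar radio burst contribute 0.248758, so
  P(solar radio burst | telemetry dropout, attitude-control fault, ground-station outage) = 0.248758 / 0.982558 ≈ 0.253

P(solar radio burst | telemetry dropout, attitude-control fault, ground-station outage) ≈ 0.253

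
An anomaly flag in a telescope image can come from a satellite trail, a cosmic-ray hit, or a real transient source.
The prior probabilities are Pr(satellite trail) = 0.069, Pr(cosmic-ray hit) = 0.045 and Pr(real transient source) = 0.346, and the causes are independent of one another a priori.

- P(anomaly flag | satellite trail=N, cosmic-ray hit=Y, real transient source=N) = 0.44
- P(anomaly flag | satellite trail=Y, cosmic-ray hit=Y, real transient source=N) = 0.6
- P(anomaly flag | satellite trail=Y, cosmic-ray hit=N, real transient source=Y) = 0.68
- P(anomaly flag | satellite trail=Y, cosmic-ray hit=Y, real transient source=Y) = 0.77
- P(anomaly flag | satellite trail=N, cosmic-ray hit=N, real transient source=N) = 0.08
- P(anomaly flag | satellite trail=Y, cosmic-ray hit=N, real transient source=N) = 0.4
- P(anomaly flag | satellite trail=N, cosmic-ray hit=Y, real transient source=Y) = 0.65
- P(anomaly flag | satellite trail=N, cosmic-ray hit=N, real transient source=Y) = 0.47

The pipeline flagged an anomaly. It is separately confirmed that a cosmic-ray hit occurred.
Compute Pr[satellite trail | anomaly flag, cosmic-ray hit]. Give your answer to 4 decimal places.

P(anomaly flag | cosmic-ray hit) = 0.44×0.931×0.654 + 0.65×0.931×0.346 + 0.6×0.069×0.654 + 0.77×0.069×0.346 = 0.267905 + 0.209382 + 0.027076 + 0.018383 = 0.522746
Of this, 0.045459 comes from 0.027076 + 0.018383 (the satellite trail=true cases).
So P(satellite trail | anomaly flag, cosmic-ray hit) = 0.045459/0.522746 ≈ 0.0870.

Pr[satellite trail | anomaly flag, cosmic-ray hit] ≈ 0.0870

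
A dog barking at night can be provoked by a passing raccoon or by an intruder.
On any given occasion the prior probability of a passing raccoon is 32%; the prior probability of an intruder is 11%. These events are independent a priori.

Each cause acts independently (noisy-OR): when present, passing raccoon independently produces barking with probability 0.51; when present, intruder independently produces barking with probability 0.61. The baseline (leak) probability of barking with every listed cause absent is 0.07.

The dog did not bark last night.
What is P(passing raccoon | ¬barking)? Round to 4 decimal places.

P(passing raccoon | ¬barking) ≈ 0.1874

Under noisy-OR, P(barking | causes) = 1 − (1−0.07)·∏(1−qᵢ) over the active causes.
Weight on passing raccoon=true, given the evidence: 0.129783 + 0.006256 = 0.136039
Denominator P(¬barking): 0.93·0.68·0.89 + 0.3627·0.68·0.11 + 0.4557·0.32·0.89 + 0.177723·0.32·0.11 = 0.726005
Posterior = 0.136039 / 0.726005 ≈ 0.1874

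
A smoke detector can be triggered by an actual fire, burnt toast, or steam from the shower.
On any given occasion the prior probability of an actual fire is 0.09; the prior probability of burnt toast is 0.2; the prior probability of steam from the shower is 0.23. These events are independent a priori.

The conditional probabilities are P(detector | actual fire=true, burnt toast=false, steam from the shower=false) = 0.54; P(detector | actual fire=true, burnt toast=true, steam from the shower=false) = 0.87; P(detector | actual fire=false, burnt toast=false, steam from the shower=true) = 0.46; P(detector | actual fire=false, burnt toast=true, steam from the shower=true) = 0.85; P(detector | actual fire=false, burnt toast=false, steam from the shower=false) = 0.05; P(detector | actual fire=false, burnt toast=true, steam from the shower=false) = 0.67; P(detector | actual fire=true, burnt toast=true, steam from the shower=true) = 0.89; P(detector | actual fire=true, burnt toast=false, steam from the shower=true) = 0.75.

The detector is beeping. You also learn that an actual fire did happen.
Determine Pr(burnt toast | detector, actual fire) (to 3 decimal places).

Pr(burnt toast | detector, actual fire) ≈ 0.271

P(detector | actual fire) = 0.54*0.8*0.77 + 0.75*0.8*0.23 + 0.87*0.2*0.77 + 0.89*0.2*0.23 = 0.332640 + 0.138000 + 0.133980 + 0.040940 = 0.645560
The burnt toast-present share is 0.133980 + 0.040940 = 0.174920.
P(burnt toast | detector, actual fire) = 0.174920 / 0.645560 ≈ 0.271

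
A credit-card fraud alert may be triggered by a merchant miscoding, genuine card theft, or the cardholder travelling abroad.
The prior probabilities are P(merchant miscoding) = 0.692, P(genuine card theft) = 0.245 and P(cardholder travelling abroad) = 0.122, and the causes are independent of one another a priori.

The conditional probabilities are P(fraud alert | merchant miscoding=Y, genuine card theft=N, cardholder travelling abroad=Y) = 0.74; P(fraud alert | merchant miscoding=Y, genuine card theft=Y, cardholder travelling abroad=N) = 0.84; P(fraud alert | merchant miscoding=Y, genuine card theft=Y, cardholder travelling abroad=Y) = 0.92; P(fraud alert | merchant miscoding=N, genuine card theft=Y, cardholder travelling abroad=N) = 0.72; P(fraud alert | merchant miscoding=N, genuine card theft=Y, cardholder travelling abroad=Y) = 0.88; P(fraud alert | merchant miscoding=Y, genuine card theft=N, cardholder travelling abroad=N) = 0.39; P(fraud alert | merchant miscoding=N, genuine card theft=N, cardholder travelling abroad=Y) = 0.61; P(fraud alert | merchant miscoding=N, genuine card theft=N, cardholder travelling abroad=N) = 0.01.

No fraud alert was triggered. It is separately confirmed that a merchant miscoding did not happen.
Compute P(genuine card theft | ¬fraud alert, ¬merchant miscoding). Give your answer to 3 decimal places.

P(genuine card theft | ¬fraud alert, ¬merchant miscoding) ≈ 0.084

P(¬fraud alert | ¬merchant miscoding) = 0.99*0.755*0.878 + 0.39*0.755*0.122 + 0.28*0.245*0.878 + 0.12*0.245*0.122 = 0.656261 + 0.035923 + 0.060231 + 0.003587 = 0.756002
Of this, 0.063818 comes from 0.060231 + 0.003587 (the genuine card theft=true cases).
Hence the posterior is 0.063818/0.756002 ≈ 0.084.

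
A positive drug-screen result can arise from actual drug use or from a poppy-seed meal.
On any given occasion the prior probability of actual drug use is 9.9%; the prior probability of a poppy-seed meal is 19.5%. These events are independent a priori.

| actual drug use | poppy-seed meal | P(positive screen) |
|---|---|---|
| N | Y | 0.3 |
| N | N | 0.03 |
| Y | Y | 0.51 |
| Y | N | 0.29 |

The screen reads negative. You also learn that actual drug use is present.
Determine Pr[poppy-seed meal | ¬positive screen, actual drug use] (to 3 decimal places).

For the numerator, keep only poppy-seed meal=true terms: 0.49*0.195 = 0.095550
The normalizing constant is 0.71*0.805 + 0.49*0.195 = 0.667100
P(poppy-seed meal | ¬positive screen, actual drug use) = 0.095550/0.667100 ≈ 0.143

Pr[poppy-seed meal | ¬positive screen, actual drug use] ≈ 0.143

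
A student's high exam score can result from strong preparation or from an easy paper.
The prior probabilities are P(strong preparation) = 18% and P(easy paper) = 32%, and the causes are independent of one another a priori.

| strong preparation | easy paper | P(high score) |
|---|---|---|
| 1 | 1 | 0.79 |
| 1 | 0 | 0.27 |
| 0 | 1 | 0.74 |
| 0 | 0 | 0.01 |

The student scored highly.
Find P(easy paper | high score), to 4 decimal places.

P(easy paper | high score) ≈ 0.8612

P(high score) = 0.01*0.82*0.68 + 0.74*0.82*0.32 + 0.27*0.18*0.68 + 0.79*0.18*0.32 = 0.005576 + 0.194176 + 0.033048 + 0.045504 = 0.278304
Of this, 0.239680 comes from 0.194176 + 0.045504 (the easy paper=true cases).
So P(easy paper | high score) = 0.239680/0.278304 ≈ 0.8612.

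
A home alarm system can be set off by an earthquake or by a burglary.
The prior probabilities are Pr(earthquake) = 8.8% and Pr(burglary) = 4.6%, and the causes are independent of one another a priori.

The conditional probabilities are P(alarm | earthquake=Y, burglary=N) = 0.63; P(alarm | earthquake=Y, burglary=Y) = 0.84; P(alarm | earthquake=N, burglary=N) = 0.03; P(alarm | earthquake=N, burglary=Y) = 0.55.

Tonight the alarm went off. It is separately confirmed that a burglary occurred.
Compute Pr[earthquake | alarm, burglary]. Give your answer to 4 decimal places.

Pr[earthquake | alarm, burglary] ≈ 0.1284

P(alarm | burglary) = 0.55×0.912 + 0.84×0.088 = 0.501600 + 0.073920 = 0.575520
Restricting to configurations with earthquake present: 0.84×0.088 = 0.073920.
Hence the posterior is 0.073920/0.575520 ≈ 0.1284.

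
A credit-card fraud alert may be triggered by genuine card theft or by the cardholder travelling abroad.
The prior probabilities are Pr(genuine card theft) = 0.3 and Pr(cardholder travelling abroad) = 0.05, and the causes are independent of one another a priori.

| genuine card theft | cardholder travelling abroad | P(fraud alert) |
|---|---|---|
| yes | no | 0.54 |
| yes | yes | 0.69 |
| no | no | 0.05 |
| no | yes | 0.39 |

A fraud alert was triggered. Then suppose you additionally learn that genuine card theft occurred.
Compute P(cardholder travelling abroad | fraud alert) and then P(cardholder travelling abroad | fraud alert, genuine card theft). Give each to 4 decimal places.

P(cardholder travelling abroad | fraud alert) ≈ 0.1137; P(cardholder travelling abroad | fraud alert, genuine card theft) ≈ 0.0630

For the numerator, keep only cardholder travelling abroad=true terms: 0.013650 + 0.010350 = 0.024000
Normalizer over all consistent configurations: 0.05*0.7*0.95 + 0.39*0.7*0.05 + 0.54*0.3*0.95 + 0.69*0.3*0.05 = 0.211150
Posterior = 0.024000 / 0.211150 ≈ 0.1137

With the extra evidence:
P(fraud alert | genuine card theft) = 0.54×0.95 + 0.69×0.05 = 0.513000 + 0.034500 = 0.547500
Of this, 0.034500 comes from 0.69×0.05 (the cardholder travelling abroad=true cases).
Hence the posterior is 0.034500/0.547500 ≈ 0.0630.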